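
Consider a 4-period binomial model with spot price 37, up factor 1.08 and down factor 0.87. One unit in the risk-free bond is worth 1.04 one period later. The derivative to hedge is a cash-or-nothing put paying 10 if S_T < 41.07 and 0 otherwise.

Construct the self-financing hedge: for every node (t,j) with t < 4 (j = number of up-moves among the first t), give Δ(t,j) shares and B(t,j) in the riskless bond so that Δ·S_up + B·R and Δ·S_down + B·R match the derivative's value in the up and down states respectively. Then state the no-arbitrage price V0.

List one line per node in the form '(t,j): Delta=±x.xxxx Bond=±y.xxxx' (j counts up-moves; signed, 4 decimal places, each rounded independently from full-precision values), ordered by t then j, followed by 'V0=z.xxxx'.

(0,0): Delta=-0.6070 Bond=27.3350
(1,0): Delta=0.0000 Bond=8.8900
(1,1): Delta=-0.7220 Bond=33.0256
(2,0): Delta=0.0000 Bond=9.2456
(2,1): Delta=0.0000 Bond=9.2456
(2,2): Delta=-0.8589 Bond=40.2528
(3,0): Delta=0.0000 Bond=9.6154
(3,1): Delta=0.0000 Bond=9.6154
(3,2): Delta=0.0000 Bond=9.6154
(3,3): Delta=-1.0217 Bond=49.4505
V0=4.8770

Risk-neutral probability p* = (R−d)/(u−d) = (1.04−0.87)/(1.08−0.87) = 0.8095.
Terminal values V(4,·): V(4,0)=10.0000, V(4,1)=10.0000, V(4,2)=10.0000, V(4,3)=10.0000, V(4,4)=0.0000
(3,0): S=24.3646. Δ = (V_up−V_dn)/(S_up−S_dn) = (10.0000−10.0000)/(26.3138−21.1972) = 0.0000. V = [p*·10.0000 + (1−p*)·10.0000]/1.04 = 9.6154. B = V − Δ·S = 9.6154.
(3,1): S=30.2457. Δ = (V_up−V_dn)/(S_up−S_dn) = (10.0000−10.0000)/(32.6654−26.3138) = 0.0000. V = [p*·10.0000 + (1−p*)·10.0000]/1.04 = 9.6154. B = V − Δ·S = 9.6154.
(3,2): S=37.5464. Δ = (V_up−V_dn)/(S_up−S_dn) = (10.0000−10.0000)/(40.5501−32.6654) = 0.0000. V = [p*·10.0000 + (1−p*)·10.0000]/1.04 = 9.6154. B = V − Δ·S = 9.6154.
(3,3): S=46.6093. Δ = (V_up−V_dn)/(S_up−S_dn) = (0.0000−10.0000)/(50.3381−40.5501) = -1.0217. V = [p*·0.0000 + (1−p*)·10.0000]/1.04 = 1.8315. B = V − Δ·S = 49.4505.
(2,0): S=28.0053. Δ = (V_up−V_dn)/(S_up−S_dn) = (9.6154−9.6154)/(30.2457−24.3646) = 0.0000. V = [p*·9.6154 + (1−p*)·9.6154]/1.04 = 9.2456. B = V − Δ·S = 9.2456.
(2,1): S=34.7652. Δ = (V_up−V_dn)/(S_up−S_dn) = (9.6154−9.6154)/(37.5464−30.2457) = 0.0000. V = [p*·9.6154 + (1−p*)·9.6154]/1.04 = 9.2456. B = V − Δ·S = 9.2456.
(2,2): S=43.1568. Δ = (V_up−V_dn)/(S_up−S_dn) = (1.8315−9.6154)/(46.6093−37.5464) = -0.8589. V = [p*·1.8315 + (1−p*)·9.6154]/1.04 = 3.1867. B = V − Δ·S = 40.2528.
(1,0): S=32.1900. Δ = (V_up−V_dn)/(S_up−S_dn) = (9.2456−9.2456)/(34.7652−28.0053) = 0.0000. V = [p*·9.2456 + (1−p*)·9.2456]/1.04 = 8.8900. B = V − Δ·S = 8.8900.
(1,1): S=39.9600. Δ = (V_up−V_dn)/(S_up−S_dn) = (3.1867−9.2456)/(43.1568−34.7652) = -0.7220. V = [p*·3.1867 + (1−p*)·9.2456]/1.04 = 4.1738. B = V − Δ·S = 33.0256.
(0,0): S=37.0000. Δ = (V_up−V_dn)/(S_up−S_dn) = (4.1738−8.8900)/(39.9600−32.1900) = -0.6070. V = [p*·4.1738 + (1−p*)·8.8900]/1.04 = 4.8770. B = V − Δ·S = 27.3350.
Check: Δ(0,0)·S0 + B(0,0) = 4.8770 = V0.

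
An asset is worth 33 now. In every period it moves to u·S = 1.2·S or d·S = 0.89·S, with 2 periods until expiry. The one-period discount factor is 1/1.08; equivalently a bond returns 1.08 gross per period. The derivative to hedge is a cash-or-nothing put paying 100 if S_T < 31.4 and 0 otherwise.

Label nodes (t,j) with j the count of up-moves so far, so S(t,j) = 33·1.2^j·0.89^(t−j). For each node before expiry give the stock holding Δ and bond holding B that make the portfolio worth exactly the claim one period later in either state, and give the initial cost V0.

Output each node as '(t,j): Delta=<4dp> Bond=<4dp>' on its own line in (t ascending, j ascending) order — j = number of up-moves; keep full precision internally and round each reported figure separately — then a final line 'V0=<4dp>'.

Risk-neutral probability p* = (R−d)/(u−d) = (1.08−0.89)/(1.2−0.89) = 0.6129.
Payoff layer (t=2): V(2,0)=100.0000, V(2,1)=0.0000, V(2,2)=0.0000
Node (1,0) S=29.3700: V=(p*·0.0000+(1−p*)·100.0000)/1.08=35.8423; Δ=(0.0000−100.0000)/(35.2440−26.1393)=-10.9833; B=V−Δ·S=358.4229
Node (1,1) S=39.6000: V=(p*·0.0000+(1−p*)·0.0000)/1.08=0.0000; Δ=(0.0000−0.0000)/(47.5200−35.2440)=0.0000; B=V−Δ·S=0.0000
Node (0,0) S=33.0000: V=(p*·0.0000+(1−p*)·35.8423)/1.08=12.8467; Δ=(0.0000−35.8423)/(39.6000−29.3700)=-3.5036; B=V−Δ·S=128.4670
Root portfolio cost Δ·33+B reproduces V0=12.8467.

(0,0): Delta=-3.5036 Bond=128.4670
(1,0): Delta=-10.9833 Bond=358.4229
(1,1): Delta=0.0000 Bond=0.0000
V0=12.8467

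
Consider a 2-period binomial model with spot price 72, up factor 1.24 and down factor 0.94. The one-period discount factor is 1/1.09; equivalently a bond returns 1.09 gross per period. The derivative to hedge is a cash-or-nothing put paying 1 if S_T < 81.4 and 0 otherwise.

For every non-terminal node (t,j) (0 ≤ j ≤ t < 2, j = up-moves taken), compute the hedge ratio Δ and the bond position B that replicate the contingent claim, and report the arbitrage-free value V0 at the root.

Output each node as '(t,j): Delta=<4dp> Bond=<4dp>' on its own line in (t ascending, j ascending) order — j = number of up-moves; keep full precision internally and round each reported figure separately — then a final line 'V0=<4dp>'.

(0,0): Delta=-0.0212 Bond=1.7395
(1,0): Delta=-0.0493 Bond=3.7920
(1,1): Delta=0.0000 Bond=0.0000
V0=0.2104

The replicating-portfolio and risk-neutral prices coincide; use p* = (1.09−0.94)/(1.24−0.94) = 0.5000 for the latter.
Terminal values V(2,·): V(2,0)=1.0000, V(2,1)=0.0000, V(2,2)=0.0000
  t=1,j=0: stock 67.6800 → up 83.9232 (V=0.0000), down 63.6192 (V=1.0000). Price 0.4587; hedge Δ=-0.0493, bond B=3.7920.
  t=1,j=1: stock 89.2800 → up 110.7072 (V=0.0000), down 83.9232 (V=0.0000). Price 0.0000; hedge Δ=0.0000, bond B=0.0000.
  t=0,j=0: stock 72.0000 → up 89.2800 (V=0.0000), down 67.6800 (V=0.4587). Price 0.2104; hedge Δ=-0.0212, bond B=1.7395.
Self-financing check: at every node Δ·S+B equals the discounted successor values.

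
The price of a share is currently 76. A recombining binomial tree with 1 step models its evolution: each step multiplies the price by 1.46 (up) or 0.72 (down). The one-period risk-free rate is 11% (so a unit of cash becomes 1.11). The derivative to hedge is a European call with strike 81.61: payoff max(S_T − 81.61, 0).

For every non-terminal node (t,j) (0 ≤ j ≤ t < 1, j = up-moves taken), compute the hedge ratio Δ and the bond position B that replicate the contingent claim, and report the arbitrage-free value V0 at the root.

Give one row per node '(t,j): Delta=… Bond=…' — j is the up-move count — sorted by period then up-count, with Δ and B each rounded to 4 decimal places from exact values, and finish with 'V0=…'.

Risk-neutral probability p* = (R−d)/(u−d) = (1.11−0.72)/(1.46−0.72) = 0.5270.
Terminal values V(1,·): V(1,0)=0.0000, V(1,1)=29.3500
Node (0,0) S=76.0000: V=(p*·29.3500+(1−p*)·0.0000)/1.11=13.9354; Δ=(29.3500−0.0000)/(110.9600−54.7200)=0.5219; B=V−Δ·S=-25.7268
The time-0 hedge costs 13.9354, which is the no-arbitrage price.

(0,0): Delta=0.5219 Bond=-25.7268
V0=13.9354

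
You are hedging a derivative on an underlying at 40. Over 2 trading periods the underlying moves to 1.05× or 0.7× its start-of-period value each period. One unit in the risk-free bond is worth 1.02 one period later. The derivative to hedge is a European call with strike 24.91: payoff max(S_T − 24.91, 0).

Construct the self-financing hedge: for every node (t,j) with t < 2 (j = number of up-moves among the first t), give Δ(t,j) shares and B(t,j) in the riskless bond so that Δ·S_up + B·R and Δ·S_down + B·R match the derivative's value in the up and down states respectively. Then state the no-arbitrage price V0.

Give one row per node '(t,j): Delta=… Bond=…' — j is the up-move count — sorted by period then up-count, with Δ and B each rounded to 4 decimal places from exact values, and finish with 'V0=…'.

(0,0): Delta=0.9681 Bond=-22.6303
(1,0): Delta=0.4582 Bond=-8.8039
(1,1): Delta=1.0000 Bond=-24.4216
V0=16.0948

Since d<R<u, set p* = (R−d)/(u−d) = 0.9143; price each node as the discounted p*-expectation of its children.
At expiry t=2: V(2,0)=0.0000, V(2,1)=4.4900, V(2,2)=19.1900
  t=1,j=0: stock 28.0000 → up 29.4000 (V=4.4900), down 19.6000 (V=0.0000). Price 4.0246; hedge Δ=0.4582, bond B=-8.8039.
  t=1,j=1: stock 42.0000 → up 44.1000 (V=19.1900), down 29.4000 (V=4.4900). Price 17.5784; hedge Δ=1.0000, bond B=-24.4216.
  t=0,j=0: stock 40.0000 → up 42.0000 (V=17.5784), down 28.0000 (V=4.0246). Price 16.0948; hedge Δ=0.9681, bond B=-22.6303.
Each (Δ,B) replicates both successor values, so the strategy is self-financing and V0 is arbitrage-free.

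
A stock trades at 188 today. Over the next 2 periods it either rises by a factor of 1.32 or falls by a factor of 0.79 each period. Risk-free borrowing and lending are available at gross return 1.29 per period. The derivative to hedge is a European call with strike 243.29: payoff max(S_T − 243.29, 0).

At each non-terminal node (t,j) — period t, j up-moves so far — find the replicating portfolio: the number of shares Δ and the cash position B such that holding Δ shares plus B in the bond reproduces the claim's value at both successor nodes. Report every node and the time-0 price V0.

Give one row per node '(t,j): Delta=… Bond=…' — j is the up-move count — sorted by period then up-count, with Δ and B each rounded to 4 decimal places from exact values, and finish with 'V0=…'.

Since d<R<u, set p* = (R−d)/(u−d) = 0.9434; price each node as the discounted p*-expectation of its children.
At expiry t=2: V(2,0)=0.0000, V(2,1)=0.0000, V(2,2)=84.2812
  t=1,j=0: stock 148.5200 → up 196.0464 (V=0.0000), down 117.3308 (V=0.0000). Price 0.0000; hedge Δ=0.0000, bond B=0.0000.
  t=1,j=1: stock 248.1600 → up 327.5712 (V=84.2812), down 196.0464 (V=0.0000). Price 61.6361; hedge Δ=0.6408, bond B=-97.3850.
  t=0,j=0: stock 188.0000 → up 248.1600 (V=61.6361), down 148.5200 (V=0.0000). Price 45.0754; hedge Δ=0.6186, bond B=-71.2191.
Check: Δ(0,0)·S0 + B(0,0) = 45.0754 = V0.

(0,0): Delta=0.6186 Bond=-71.2191
(1,0): Delta=0.0000 Bond=0.0000
(1,1): Delta=0.6408 Bond=-97.3850
V0=45.0754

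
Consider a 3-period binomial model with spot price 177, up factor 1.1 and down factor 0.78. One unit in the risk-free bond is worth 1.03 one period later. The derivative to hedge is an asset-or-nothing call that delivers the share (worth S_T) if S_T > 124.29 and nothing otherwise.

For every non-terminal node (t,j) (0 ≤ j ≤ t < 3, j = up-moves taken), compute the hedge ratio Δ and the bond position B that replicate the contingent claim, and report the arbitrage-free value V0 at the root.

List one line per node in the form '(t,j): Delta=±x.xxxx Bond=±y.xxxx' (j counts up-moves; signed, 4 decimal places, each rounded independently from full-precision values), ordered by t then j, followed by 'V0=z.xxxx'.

No-arbitrage ⇒ martingale measure with p* = (R−d)/(u−d) = 0.7812.
At expiry t=3: V(3,0)=0.0000, V(3,1)=0.0000, V(3,2)=167.0526, V(3,3)=235.5870
(2,0): S=107.6868. Δ = (V_up−V_dn)/(S_up−S_dn) = (0.0000−0.0000)/(118.4555−83.9957) = 0.0000. V = [p*·0.0000 + (1−p*)·0.0000]/1.03 = 0.0000. B = V − Δ·S = 0.0000.
(2,1): S=151.8660. Δ = (V_up−V_dn)/(S_up−S_dn) = (167.0526−0.0000)/(167.0526−118.4555) = 3.4375. V = [p*·167.0526 + (1−p*)·0.0000]/1.03 = 126.7086. B = V − Δ·S = -395.3308.
(2,2): S=214.1700. Δ = (V_up−V_dn)/(S_up−S_dn) = (235.5870−167.0526)/(235.5870−167.0526) = 1.0000. V = [p*·235.5870 + (1−p*)·167.0526]/1.03 = 214.1700. B = V − Δ·S = 0.0000.
(1,0): S=138.0600. Δ = (V_up−V_dn)/(S_up−S_dn) = (126.7086−0.0000)/(151.8660−107.6868) = 2.8681. V = [p*·126.7086 + (1−p*)·0.0000]/1.03 = 96.1078. B = V − Δ·S = -299.8565.
(1,1): S=194.7000. Δ = (V_up−V_dn)/(S_up−S_dn) = (214.1700−126.7086)/(214.1700−151.8660) = 1.4038. V = [p*·214.1700 + (1−p*)·126.7086]/1.03 = 189.3571. B = V − Δ·S = -83.9598.
(0,0): S=177.0000. Δ = (V_up−V_dn)/(S_up−S_dn) = (189.3571−96.1078)/(194.7000−138.0600) = 1.6463. V = [p*·189.3571 + (1−p*)·96.1078]/1.03 = 164.0377. B = V − Δ·S = -127.3662.
Self-financing check: at every node Δ·S+B equals the discounted successor values.

(0,0): Delta=1.6463 Bond=-127.3662
(1,0): Delta=2.8681 Bond=-299.8565
(1,1): Delta=1.4038 Bond=-83.9598
(2,0): Delta=0.0000 Bond=0.0000
(2,1): Delta=3.4375 Bond=-395.3308
(2,2): Delta=1.0000 Bond=0.0000
V0=164.0377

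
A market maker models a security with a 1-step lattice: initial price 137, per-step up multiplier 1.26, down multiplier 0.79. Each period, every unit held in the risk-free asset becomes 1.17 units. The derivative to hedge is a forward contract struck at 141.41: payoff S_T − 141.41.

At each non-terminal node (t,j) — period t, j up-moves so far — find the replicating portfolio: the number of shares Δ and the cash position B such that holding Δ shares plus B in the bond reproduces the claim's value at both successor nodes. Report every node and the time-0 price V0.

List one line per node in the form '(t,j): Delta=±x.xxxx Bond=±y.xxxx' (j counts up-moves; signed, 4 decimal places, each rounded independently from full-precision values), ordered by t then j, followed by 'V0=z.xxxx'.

(0,0): Delta=1.0000 Bond=-120.8632
V0=16.1368

No-arbitrage ⇒ martingale measure with p* = (R−d)/(u−d) = 0.8085.
Payoff layer (t=1): V(1,0)=-33.1800, V(1,1)=31.2100
Node (0,0) S=137.0000: V=(p*·31.2100+(1−p*)·-33.1800)/1.17=16.1368; Δ=(31.2100−-33.1800)/(172.6200−108.2300)=1.0000; B=V−Δ·S=-120.8632
Self-financing check: at every node Δ·S+B equals the discounted successor values.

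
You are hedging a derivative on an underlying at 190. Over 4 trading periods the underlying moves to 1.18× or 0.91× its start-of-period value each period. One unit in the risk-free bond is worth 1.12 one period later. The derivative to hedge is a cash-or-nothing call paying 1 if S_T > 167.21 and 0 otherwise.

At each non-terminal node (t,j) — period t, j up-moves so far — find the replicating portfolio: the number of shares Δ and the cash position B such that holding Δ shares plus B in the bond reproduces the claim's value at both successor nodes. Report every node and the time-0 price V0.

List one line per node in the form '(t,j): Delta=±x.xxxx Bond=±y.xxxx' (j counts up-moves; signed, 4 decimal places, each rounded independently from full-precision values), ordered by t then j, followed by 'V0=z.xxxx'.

The replicating-portfolio and risk-neutral prices coincide; use p* = (1.12−0.91)/(1.18−0.91) = 0.7778 for the latter.
Terminal payoffs: V(4,0)=0.0000, V(4,1)=1.0000, V(4,2)=1.0000, V(4,3)=1.0000, V(4,4)=1.0000
Node (3,0) S=143.1785: V=(p*·1.0000+(1−p*)·0.0000)/1.12=0.6944; Δ=(1.0000−0.0000)/(168.9506−130.2924)=0.0259; B=V−Δ·S=-3.0093
Node (3,1) S=185.6600: V=(p*·1.0000+(1−p*)·1.0000)/1.12=0.8929; Δ=(1.0000−1.0000)/(219.0788−168.9506)=0.0000; B=V−Δ·S=0.8929
Node (3,2) S=240.7460: V=(p*·1.0000+(1−p*)·1.0000)/1.12=0.8929; Δ=(1.0000−1.0000)/(284.0802−219.0788)=0.0000; B=V−Δ·S=0.8929
Node (3,3) S=312.1761: V=(p*·1.0000+(1−p*)·1.0000)/1.12=0.8929; Δ=(1.0000−1.0000)/(368.3678−284.0802)=0.0000; B=V−Δ·S=0.8929
Node (2,0) S=157.3390: V=(p*·0.8929+(1−p*)·0.6944)/1.12=0.7578; Δ=(0.8929−0.6944)/(185.6600−143.1785)=0.0047; B=V−Δ·S=0.0230
Node (2,1) S=204.0220: V=(p*·0.8929+(1−p*)·0.8929)/1.12=0.7972; Δ=(0.8929−0.8929)/(240.7460−185.6600)=0.0000; B=V−Δ·S=0.7972
Node (2,2) S=264.5560: V=(p*·0.8929+(1−p*)·0.8929)/1.12=0.7972; Δ=(0.8929−0.8929)/(312.1761−240.7460)=0.0000; B=V−Δ·S=0.7972
Node (1,0) S=172.9000: V=(p*·0.7972+(1−p*)·0.7578)/1.12=0.7040; Δ=(0.7972−0.7578)/(204.0220−157.3390)=0.0008; B=V−Δ·S=0.5582
Node (1,1) S=224.2000: V=(p*·0.7972+(1−p*)·0.7972)/1.12=0.7118; Δ=(0.7972−0.7972)/(264.5560−204.0220)=0.0000; B=V−Δ·S=0.7118
Node (0,0) S=190.0000: V=(p*·0.7118+(1−p*)·0.7040)/1.12=0.6340; Δ=(0.7118−0.7040)/(224.2000−172.9000)=0.0002; B=V−Δ·S=0.6050
Self-financing check: at every node Δ·S+B equals the discounted successor values.

(0,0): Delta=0.0002 Bond=0.6050
(1,0): Delta=0.0008 Bond=0.5582
(1,1): Delta=0.0000 Bond=0.7118
(2,0): Delta=0.0047 Bond=0.0230
(2,1): Delta=0.0000 Bond=0.7972
(2,2): Delta=0.0000 Bond=0.7972
(3,0): Delta=0.0259 Bond=-3.0093
(3,1): Delta=0.0000 Bond=0.8929
(3,2): Delta=0.0000 Bond=0.8929
(3,3): Delta=0.0000 Bond=0.8929
V0=0.6340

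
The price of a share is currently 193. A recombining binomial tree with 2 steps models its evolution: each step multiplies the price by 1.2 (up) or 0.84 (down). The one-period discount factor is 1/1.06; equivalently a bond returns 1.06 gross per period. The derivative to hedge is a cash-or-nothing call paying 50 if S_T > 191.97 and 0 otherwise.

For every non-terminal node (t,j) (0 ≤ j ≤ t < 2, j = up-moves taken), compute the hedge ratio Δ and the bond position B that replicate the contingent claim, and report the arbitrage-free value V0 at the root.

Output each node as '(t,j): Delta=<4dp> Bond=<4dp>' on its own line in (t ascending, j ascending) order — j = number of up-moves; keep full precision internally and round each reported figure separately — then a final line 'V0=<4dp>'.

(0,0): Delta=0.2640 Bond=-13.1851
(1,0): Delta=0.8567 Bond=-110.0629
(1,1): Delta=0.0000 Bond=47.1698
V0=37.7699

Under the risk-neutral measure, an up-move has probability p* = (R−d)/(u−d) = 0.6111 and values discount at R = 1.06.
At expiry t=2: V(2,0)=0.0000, V(2,1)=50.0000, V(2,2)=50.0000
(1,0): S=162.1200. Δ = (V_up−V_dn)/(S_up−S_dn) = (50.0000−0.0000)/(194.5440−136.1808) = 0.8567. V = [p*·50.0000 + (1−p*)·0.0000]/1.06 = 28.8260. B = V − Δ·S = -110.0629.
(1,1): S=231.6000. Δ = (V_up−V_dn)/(S_up−S_dn) = (50.0000−50.0000)/(277.9200−194.5440) = 0.0000. V = [p*·50.0000 + (1−p*)·50.0000]/1.06 = 47.1698. B = V − Δ·S = 47.1698.
(0,0): S=193.0000. Δ = (V_up−V_dn)/(S_up−S_dn) = (47.1698−28.8260)/(231.6000−162.1200) = 0.2640. V = [p*·47.1698 + (1−p*)·28.8260]/1.06 = 37.7699. B = V − Δ·S = -13.1851.
Each (Δ,B) replicates both successor values, so the strategy is self-financing and V0 is arbitrage-free.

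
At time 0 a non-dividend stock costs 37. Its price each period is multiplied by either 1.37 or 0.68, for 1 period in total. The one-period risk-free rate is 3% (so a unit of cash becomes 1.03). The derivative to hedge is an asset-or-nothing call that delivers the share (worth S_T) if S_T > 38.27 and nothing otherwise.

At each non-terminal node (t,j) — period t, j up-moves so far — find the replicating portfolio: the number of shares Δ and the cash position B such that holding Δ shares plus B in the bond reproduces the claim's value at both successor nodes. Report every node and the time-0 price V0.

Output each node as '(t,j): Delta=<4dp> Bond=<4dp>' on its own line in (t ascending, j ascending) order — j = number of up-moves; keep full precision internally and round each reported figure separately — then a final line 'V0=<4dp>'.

Since d<R<u, set p* = (R−d)/(u−d) = 0.5072; price each node as the discounted p*-expectation of its children.
Payoff layer (t=1): V(1,0)=0.0000, V(1,1)=50.6900
Node (0,0) S=37.0000: V=(p*·50.6900+(1−p*)·0.0000)/1.03=24.9634; Δ=(50.6900−0.0000)/(50.6900−25.1600)=1.9855; B=V−Δ·S=-48.5004
Root portfolio cost Δ·37+B reproduces V0=24.9634.

(0,0): Delta=1.9855 Bond=-48.5004
V0=24.9634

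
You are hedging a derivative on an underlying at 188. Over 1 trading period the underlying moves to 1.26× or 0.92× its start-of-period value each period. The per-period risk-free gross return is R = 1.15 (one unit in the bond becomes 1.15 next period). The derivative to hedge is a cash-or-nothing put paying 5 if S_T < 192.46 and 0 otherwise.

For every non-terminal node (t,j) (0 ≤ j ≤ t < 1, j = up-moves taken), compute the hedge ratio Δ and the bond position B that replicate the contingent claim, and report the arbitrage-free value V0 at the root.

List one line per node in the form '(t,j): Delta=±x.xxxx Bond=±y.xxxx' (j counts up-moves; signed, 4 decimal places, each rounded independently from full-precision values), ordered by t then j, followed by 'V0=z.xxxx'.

Under the risk-neutral measure, an up-move has probability p* = (R−d)/(u−d) = 0.6765 and values discount at R = 1.15.
Payoff layer (t=1): V(1,0)=5.0000, V(1,1)=0.0000
(0,0): S=188.0000. Δ = (V_up−V_dn)/(S_up−S_dn) = (0.0000−5.0000)/(236.8800−172.9600) = -0.0782. V = [p*·0.0000 + (1−p*)·5.0000]/1.15 = 1.4066. B = V − Δ·S = 16.1125.
Check: Δ(0,0)·S0 + B(0,0) = 1.4066 = V0.

(0,0): Delta=-0.0782 Bond=16.1125
V0=1.4066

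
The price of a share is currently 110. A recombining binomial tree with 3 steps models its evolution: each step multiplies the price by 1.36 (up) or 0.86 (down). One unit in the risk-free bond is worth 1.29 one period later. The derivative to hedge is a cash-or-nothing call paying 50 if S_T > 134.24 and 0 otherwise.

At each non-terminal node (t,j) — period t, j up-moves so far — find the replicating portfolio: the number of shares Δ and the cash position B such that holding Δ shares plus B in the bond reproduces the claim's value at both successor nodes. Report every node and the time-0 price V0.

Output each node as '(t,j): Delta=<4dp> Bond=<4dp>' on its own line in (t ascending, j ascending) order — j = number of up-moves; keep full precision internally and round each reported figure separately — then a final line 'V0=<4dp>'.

Risk-neutral probability p* = (R−d)/(u−d) = (1.29−0.86)/(1.36−0.86) = 0.8600.
Terminal payoffs: V(3,0)=0.0000, V(3,1)=0.0000, V(3,2)=50.0000, V(3,3)=50.0000
(2,0): S=81.3560. Δ = (V_up−V_dn)/(S_up−S_dn) = (0.0000−0.0000)/(110.6442−69.9662) = 0.0000. V = [p*·0.0000 + (1−p*)·0.0000]/1.29 = 0.0000. B = V − Δ·S = 0.0000.
(2,1): S=128.6560. Δ = (V_up−V_dn)/(S_up−S_dn) = (50.0000−0.0000)/(174.9722−110.6442) = 0.7773. V = [p*·50.0000 + (1−p*)·0.0000]/1.29 = 33.3333. B = V − Δ·S = -66.6667.
(2,2): S=203.4560. Δ = (V_up−V_dn)/(S_up−S_dn) = (50.0000−50.0000)/(276.7002−174.9722) = 0.0000. V = [p*·50.0000 + (1−p*)·50.0000]/1.29 = 38.7597. B = V − Δ·S = 38.7597.
(1,0): S=94.6000. Δ = (V_up−V_dn)/(S_up−S_dn) = (33.3333−0.0000)/(128.6560−81.3560) = 0.7047. V = [p*·33.3333 + (1−p*)·0.0000]/1.29 = 22.2222. B = V − Δ·S = -44.4444.
(1,1): S=149.6000. Δ = (V_up−V_dn)/(S_up−S_dn) = (38.7597−33.3333)/(203.4560−128.6560) = 0.0725. V = [p*·38.7597 + (1−p*)·33.3333]/1.29 = 29.4574. B = V − Δ·S = 18.6047.
(0,0): S=110.0000. Δ = (V_up−V_dn)/(S_up−S_dn) = (29.4574−22.2222)/(149.6000−94.6000) = 0.1315. V = [p*·29.4574 + (1−p*)·22.2222]/1.29 = 22.0500. B = V − Δ·S = 7.5797.
Root portfolio cost Δ·110+B reproduces V0=22.0500.

(0,0): Delta=0.1315 Bond=7.5797
(1,0): Delta=0.7047 Bond=-44.4444
(1,1): Delta=0.0725 Bond=18.6047
(2,0): Delta=0.0000 Bond=0.0000
(2,1): Delta=0.7773 Bond=-66.6667
(2,2): Delta=0.0000 Bond=38.7597
V0=22.0500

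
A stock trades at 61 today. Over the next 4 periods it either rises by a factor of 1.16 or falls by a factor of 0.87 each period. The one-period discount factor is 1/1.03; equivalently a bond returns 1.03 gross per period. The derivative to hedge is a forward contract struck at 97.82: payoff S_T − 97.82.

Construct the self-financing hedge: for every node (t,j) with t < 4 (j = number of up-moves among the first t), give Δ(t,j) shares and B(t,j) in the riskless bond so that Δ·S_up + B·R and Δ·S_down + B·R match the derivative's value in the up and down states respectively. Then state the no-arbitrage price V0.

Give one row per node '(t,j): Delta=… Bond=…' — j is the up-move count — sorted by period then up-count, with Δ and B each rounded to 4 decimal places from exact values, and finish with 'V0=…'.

(0,0): Delta=1.0000 Bond=-86.9118
(1,0): Delta=1.0000 Bond=-89.5192
(1,1): Delta=1.0000 Bond=-89.5192
(2,0): Delta=1.0000 Bond=-92.2047
(2,1): Delta=1.0000 Bond=-92.2047
(2,2): Delta=1.0000 Bond=-92.2047
(3,0): Delta=1.0000 Bond=-94.9709
(3,1): Delta=1.0000 Bond=-94.9709
(3,2): Delta=1.0000 Bond=-94.9709
(3,3): Delta=1.0000 Bond=-94.9709
V0=-25.9118

Risk-neutral probability p* = (R−d)/(u−d) = (1.03−0.87)/(1.16−0.87) = 0.5517.
Terminal payoffs: V(4,0)=-62.8732, V(4,1)=-51.2243, V(4,2)=-35.6924, V(4,3)=-14.9832, V(4,4)=12.6290
Node (3,0) S=40.1687: V=(p*·-51.2243+(1−p*)·-62.8732)/1.03=-54.8022; Δ=(-51.2243−-62.8732)/(46.5957−34.9468)=1.0000; B=V−Δ·S=-94.9709
Node (3,1) S=53.5582: V=(p*·-35.6924+(1−p*)·-51.2243)/1.03=-41.4126; Δ=(-35.6924−-51.2243)/(62.1276−46.5957)=1.0000; B=V−Δ·S=-94.9709
Node (3,2) S=71.4110: V=(p*·-14.9832+(1−p*)·-35.6924)/1.03=-23.5599; Δ=(-14.9832−-35.6924)/(82.8368−62.1276)=1.0000; B=V−Δ·S=-94.9709
Node (3,3) S=95.2147: V=(p*·12.6290+(1−p*)·-14.9832)/1.03=0.2438; Δ=(12.6290−-14.9832)/(110.4490−82.8368)=1.0000; B=V−Δ·S=-94.9709
Node (2,0) S=46.1709: V=(p*·-41.4126+(1−p*)·-54.8022)/1.03=-46.0338; Δ=(-41.4126−-54.8022)/(53.5582−40.1687)=1.0000; B=V−Δ·S=-92.2047
Node (2,1) S=61.5612: V=(p*·-23.5599+(1−p*)·-41.4126)/1.03=-30.6435; Δ=(-23.5599−-41.4126)/(71.4110−53.5582)=1.0000; B=V−Δ·S=-92.2047
Node (2,2) S=82.0816: V=(p*·0.2438+(1−p*)·-23.5599)/1.03=-10.1231; Δ=(0.2438−-23.5599)/(95.2147−71.4110)=1.0000; B=V−Δ·S=-92.2047
Node (1,0) S=53.0700: V=(p*·-30.6435+(1−p*)·-46.0338)/1.03=-36.4492; Δ=(-30.6435−-46.0338)/(61.5612−46.1709)=1.0000; B=V−Δ·S=-89.5192
Node (1,1) S=70.7600: V=(p*·-10.1231+(1−p*)·-30.6435)/1.03=-18.7592; Δ=(-10.1231−-30.6435)/(82.0816−61.5612)=1.0000; B=V−Δ·S=-89.5192
Node (0,0) S=61.0000: V=(p*·-18.7592+(1−p*)·-36.4492)/1.03=-25.9118; Δ=(-18.7592−-36.4492)/(70.7600−53.0700)=1.0000; B=V−Δ·S=-86.9118
Check: Δ(0,0)·S0 + B(0,0) = -25.9118 = V0.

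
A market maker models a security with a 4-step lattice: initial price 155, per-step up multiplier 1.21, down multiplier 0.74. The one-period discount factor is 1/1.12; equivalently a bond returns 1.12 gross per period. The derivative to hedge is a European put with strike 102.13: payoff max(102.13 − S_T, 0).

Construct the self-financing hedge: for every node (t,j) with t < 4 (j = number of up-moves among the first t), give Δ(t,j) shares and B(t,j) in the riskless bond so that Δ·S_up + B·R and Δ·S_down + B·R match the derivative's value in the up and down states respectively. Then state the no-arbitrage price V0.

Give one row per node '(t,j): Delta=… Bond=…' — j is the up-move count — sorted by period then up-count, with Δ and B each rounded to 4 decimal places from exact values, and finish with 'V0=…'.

(0,0): Delta=-0.0247 Bond=4.2581
(1,0): Delta=-0.1357 Bond=17.4920
(1,1): Delta=-0.0087 Bond=1.7558
(2,0): Delta=-0.5994 Bond=58.9497
(2,1): Delta=-0.0685 Bond=10.2693
(2,2): Delta=0.0000 Bond=0.0000
(3,0): Delta=-1.0000 Bond=91.1875
(3,1): Delta=-0.5413 Bond=60.0638
(3,2): Delta=0.0000 Bond=0.0000
(3,3): Delta=0.0000 Bond=0.0000
V0=0.4246

The replicating-portfolio and risk-neutral prices coincide; use p* = (1.12−0.74)/(1.21−0.74) = 0.8085 for the latter.
Terminal payoffs: V(4,0)=55.6508, V(4,1)=26.1302, V(4,2)=0.0000, V(4,3)=0.0000, V(4,4)=0.0000
(3,0): S=62.8097. Δ = (V_up−V_dn)/(S_up−S_dn) = (26.1302−55.6508)/(75.9998−46.4792) = -1.0000. V = [p*·26.1302 + (1−p*)·55.6508]/1.12 = 28.3778. B = V − Δ·S = 91.1875.
(3,1): S=102.7024. Δ = (V_up−V_dn)/(S_up−S_dn) = (0.0000−26.1302)/(124.2699−75.9998) = -0.5413. V = [p*·0.0000 + (1−p*)·26.1302]/1.12 = 4.4676. B = V − Δ·S = 60.0638.
(3,2): S=167.9323. Δ = (V_up−V_dn)/(S_up−S_dn) = (0.0000−0.0000)/(203.1980−124.2699) = 0.0000. V = [p*·0.0000 + (1−p*)·0.0000]/1.12 = 0.0000. B = V − Δ·S = 0.0000.
(3,3): S=274.5920. Δ = (V_up−V_dn)/(S_up−S_dn) = (0.0000−0.0000)/(332.2563−203.1980) = 0.0000. V = [p*·0.0000 + (1−p*)·0.0000]/1.12 = 0.0000. B = V − Δ·S = 0.0000.
(2,0): S=84.8780. Δ = (V_up−V_dn)/(S_up−S_dn) = (4.4676−28.3778)/(102.7024−62.8097) = -0.5994. V = [p*·4.4676 + (1−p*)·28.3778]/1.12 = 8.0769. B = V − Δ·S = 58.9497.
(2,1): S=138.7870. Δ = (V_up−V_dn)/(S_up−S_dn) = (0.0000−4.4676)/(167.9323−102.7024) = -0.0685. V = [p*·0.0000 + (1−p*)·4.4676]/1.12 = 0.7638. B = V − Δ·S = 10.2693.
(2,2): S=226.9355. Δ = (V_up−V_dn)/(S_up−S_dn) = (0.0000−0.0000)/(274.5920−167.9323) = 0.0000. V = [p*·0.0000 + (1−p*)·0.0000]/1.12 = 0.0000. B = V − Δ·S = 0.0000.
(1,0): S=114.7000. Δ = (V_up−V_dn)/(S_up−S_dn) = (0.7638−8.0769)/(138.7870−84.8780) = -0.1357. V = [p*·0.7638 + (1−p*)·8.0769]/1.12 = 1.9323. B = V − Δ·S = 17.4920.
(1,1): S=187.5500. Δ = (V_up−V_dn)/(S_up−S_dn) = (0.0000−0.7638)/(226.9355−138.7870) = -0.0087. V = [p*·0.0000 + (1−p*)·0.7638]/1.12 = 0.1306. B = V − Δ·S = 1.7558.
(0,0): S=155.0000. Δ = (V_up−V_dn)/(S_up−S_dn) = (0.1306−1.9323)/(187.5500−114.7000) = -0.0247. V = [p*·0.1306 + (1−p*)·1.9323]/1.12 = 0.4246. B = V − Δ·S = 4.2581.
Root portfolio cost Δ·155+B reproduces V0=0.4246.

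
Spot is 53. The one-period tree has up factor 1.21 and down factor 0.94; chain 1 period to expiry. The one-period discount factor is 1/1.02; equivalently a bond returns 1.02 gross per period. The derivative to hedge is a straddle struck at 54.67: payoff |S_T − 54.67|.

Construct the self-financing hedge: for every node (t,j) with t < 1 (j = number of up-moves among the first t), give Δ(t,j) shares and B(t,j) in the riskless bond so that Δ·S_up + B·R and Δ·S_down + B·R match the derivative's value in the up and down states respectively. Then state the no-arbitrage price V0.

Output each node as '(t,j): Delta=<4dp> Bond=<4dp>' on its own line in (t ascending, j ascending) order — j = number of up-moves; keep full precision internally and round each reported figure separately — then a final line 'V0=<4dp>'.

(0,0): Delta=0.3222 Bond=-10.9800
V0=6.0940

No-arbitrage ⇒ martingale measure with p* = (R−d)/(u−d) = 0.2963.
Terminal payoffs: V(1,0)=4.8500, V(1,1)=9.4600
  t=0,j=0: stock 53.0000 → up 64.1300 (V=9.4600), down 49.8200 (V=4.8500). Price 6.0940; hedge Δ=0.3222, bond B=-10.9800.
Self-financing check: at every node Δ·S+B equals the discounted successor values.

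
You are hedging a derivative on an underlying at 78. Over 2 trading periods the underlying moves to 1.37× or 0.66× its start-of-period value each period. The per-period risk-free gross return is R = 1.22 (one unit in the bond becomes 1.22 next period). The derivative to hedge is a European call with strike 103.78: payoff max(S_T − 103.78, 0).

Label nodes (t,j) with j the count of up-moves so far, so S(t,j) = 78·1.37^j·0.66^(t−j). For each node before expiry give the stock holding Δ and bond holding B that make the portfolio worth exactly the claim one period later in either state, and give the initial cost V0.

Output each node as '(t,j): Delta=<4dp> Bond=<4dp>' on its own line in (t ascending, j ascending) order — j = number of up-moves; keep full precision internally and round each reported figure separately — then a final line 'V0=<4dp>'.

Under the risk-neutral measure, an up-move has probability p* = (R−d)/(u−d) = 0.7887 and values discount at R = 1.22.
Terminal values V(2,·): V(2,0)=0.0000, V(2,1)=0.0000, V(2,2)=42.6182
Node (1,0) S=51.4800: V=(p*·0.0000+(1−p*)·0.0000)/1.22=0.0000; Δ=(0.0000−0.0000)/(70.5276−33.9768)=0.0000; B=V−Δ·S=0.0000
Node (1,1) S=106.8600: V=(p*·42.6182+(1−p*)·0.0000)/1.22=27.5527; Δ=(42.6182−0.0000)/(146.3982−70.5276)=0.5617; B=V−Δ·S=-32.4729
Node (0,0) S=78.0000: V=(p*·27.5527+(1−p*)·0.0000)/1.22=17.8129; Δ=(27.5527−0.0000)/(106.8600−51.4800)=0.4975; B=V−Δ·S=-20.9938
Each (Δ,B) replicates both successor values, so the strategy is self-financing and V0 is arbitrage-free.

(0,0): Delta=0.4975 Bond=-20.9938
(1,0): Delta=0.0000 Bond=0.0000
(1,1): Delta=0.5617 Bond=-32.4729
V0=17.8129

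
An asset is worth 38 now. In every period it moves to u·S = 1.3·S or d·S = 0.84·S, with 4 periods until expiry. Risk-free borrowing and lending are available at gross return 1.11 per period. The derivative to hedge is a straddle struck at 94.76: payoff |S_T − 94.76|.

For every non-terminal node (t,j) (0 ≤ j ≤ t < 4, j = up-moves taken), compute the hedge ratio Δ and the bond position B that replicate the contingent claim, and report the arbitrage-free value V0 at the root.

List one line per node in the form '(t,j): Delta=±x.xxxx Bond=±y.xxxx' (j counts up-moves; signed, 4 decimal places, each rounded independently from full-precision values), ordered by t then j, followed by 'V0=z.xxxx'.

Risk-neutral probability p* = (R−d)/(u−d) = (1.11−0.84)/(1.3−0.84) = 0.5870.
At expiry t=4: V(4,0)=75.8409, V(4,1)=65.4804, V(4,2)=49.4464, V(4,3)=24.6318, V(4,4)=13.7718
  t=3,j=0: stock 22.5228 → up 29.2796 (V=65.4804), down 18.9191 (V=75.8409). Price 62.8466; hedge Δ=-1.0000, bond B=85.3694.
  t=3,j=1: stock 34.8566 → up 45.3136 (V=49.4464), down 29.2796 (V=65.4804). Price 50.5127; hedge Δ=-1.0000, bond B=85.3694.
  t=3,j=2: stock 53.9448 → up 70.1282 (V=24.6318), down 45.3136 (V=49.4464). Price 31.4246; hedge Δ=-1.0000, bond B=85.3694.
  t=3,j=3: stock 83.4860 → up 108.5318 (V=13.7718), down 70.1282 (V=24.6318). Price 16.4481; hedge Δ=-0.2828, bond B=40.0567.
  t=2,j=0: stock 26.8128 → up 34.8566 (V=50.5127), down 22.5228 (V=62.8466). Price 50.0965; hedge Δ=-1.0000, bond B=76.9093.
  t=2,j=1: stock 41.4960 → up 53.9448 (V=31.4246), down 34.8566 (V=50.5127). Price 35.4133; hedge Δ=-1.0000, bond B=76.9093.
  t=2,j=2: stock 64.2200 → up 83.4860 (V=16.4481), down 53.9448 (V=31.4246). Price 20.3910; hedge Δ=-0.5070, bond B=52.9485.
  t=1,j=0: stock 31.9200 → up 41.4960 (V=35.4133), down 26.8128 (V=50.0965). Price 37.3677; hedge Δ=-1.0000, bond B=69.2877.
  t=1,j=1: stock 49.4000 → up 64.2200 (V=20.3910), down 41.4960 (V=35.4133). Price 23.9603; hedge Δ=-0.6611, bond B=56.6174.
  t=0,j=0: stock 38.0000 → up 49.4000 (V=23.9603), down 31.9200 (V=37.3677). Price 26.5749; hedge Δ=-0.7670, bond B=55.7215.
Each (Δ,B) replicates both successor values, so the strategy is self-financing and V0 is arbitrage-free.

(0,0): Delta=-0.7670 Bond=55.7215
(1,0): Delta=-1.0000 Bond=69.2877
(1,1): Delta=-0.6611 Bond=56.6174
(2,0): Delta=-1.0000 Bond=76.9093
(2,1): Delta=-1.0000 Bond=76.9093
(2,2): Delta=-0.5070 Bond=52.9485
(3,0): Delta=-1.0000 Bond=85.3694
(3,1): Delta=-1.0000 Bond=85.3694
(3,2): Delta=-1.0000 Bond=85.3694
(3,3): Delta=-0.2828 Bond=40.0567
V0=26.5749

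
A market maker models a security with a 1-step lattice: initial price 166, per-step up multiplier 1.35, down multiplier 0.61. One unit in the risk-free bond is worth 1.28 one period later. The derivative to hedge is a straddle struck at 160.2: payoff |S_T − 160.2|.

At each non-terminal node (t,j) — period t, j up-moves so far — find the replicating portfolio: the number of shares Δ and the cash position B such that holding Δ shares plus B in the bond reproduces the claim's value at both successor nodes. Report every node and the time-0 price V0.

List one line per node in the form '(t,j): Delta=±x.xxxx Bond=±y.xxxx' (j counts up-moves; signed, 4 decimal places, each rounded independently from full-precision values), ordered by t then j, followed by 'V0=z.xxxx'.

Risk-neutral probability p* = (R−d)/(u−d) = (1.28−0.61)/(1.35−0.61) = 0.9054.
Terminal values V(1,·): V(1,0)=58.9400, V(1,1)=63.9000
Node (0,0) S=166.0000: V=(p*·63.9000+(1−p*)·58.9400)/1.28=49.5553; Δ=(63.9000−58.9400)/(224.1000−101.2600)=0.0404; B=V−Δ·S=42.8526
Self-financing check: at every node Δ·S+B equals the discounted successor values.

(0,0): Delta=0.0404 Bond=42.8526
V0=49.5553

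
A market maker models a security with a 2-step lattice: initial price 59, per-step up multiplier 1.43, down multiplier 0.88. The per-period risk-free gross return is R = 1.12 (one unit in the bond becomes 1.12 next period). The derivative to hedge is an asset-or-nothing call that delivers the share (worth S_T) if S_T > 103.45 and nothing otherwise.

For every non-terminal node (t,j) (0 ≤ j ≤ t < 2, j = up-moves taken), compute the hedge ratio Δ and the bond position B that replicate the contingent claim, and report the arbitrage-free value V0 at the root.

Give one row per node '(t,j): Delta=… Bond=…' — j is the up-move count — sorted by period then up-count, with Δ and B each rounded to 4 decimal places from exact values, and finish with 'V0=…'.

Under the risk-neutral measure, an up-move has probability p* = (R−d)/(u−d) = 0.4364 and values discount at R = 1.12.
At expiry t=2: V(2,0)=0.0000, V(2,1)=0.0000, V(2,2)=120.6491
  t=1,j=0: stock 51.9200 → up 74.2456 (V=0.0000), down 45.6896 (V=0.0000). Price 0.0000; hedge Δ=0.0000, bond B=0.0000.
  t=1,j=1: stock 84.3700 → up 120.6491 (V=120.6491), down 74.2456 (V=0.0000). Price 47.0061; hedge Δ=2.6000, bond B=-172.3559.
  t=0,j=0: stock 59.0000 → up 84.3700 (V=47.0061), down 51.9200 (V=0.0000). Price 18.3141; hedge Δ=1.4486, bond B=-67.1516.
Root portfolio cost Δ·59+B reproduces V0=18.3141.

(0,0): Delta=1.4486 Bond=-67.1516
(1,0): Delta=0.0000 Bond=0.0000
(1,1): Delta=2.6000 Bond=-172.3559
V0=18.3141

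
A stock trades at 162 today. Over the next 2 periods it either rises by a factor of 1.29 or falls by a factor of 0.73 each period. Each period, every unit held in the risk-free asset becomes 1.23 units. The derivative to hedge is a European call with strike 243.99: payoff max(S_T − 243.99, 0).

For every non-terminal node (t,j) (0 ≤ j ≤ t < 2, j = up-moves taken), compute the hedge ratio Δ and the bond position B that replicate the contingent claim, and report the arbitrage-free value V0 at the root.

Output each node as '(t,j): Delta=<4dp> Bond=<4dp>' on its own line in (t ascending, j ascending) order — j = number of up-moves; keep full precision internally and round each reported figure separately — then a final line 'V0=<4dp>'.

The replicating-portfolio and risk-neutral prices coincide; use p* = (1.23−0.73)/(1.29−0.73) = 0.8929 for the latter.
Payoff layer (t=2): V(2,0)=0.0000, V(2,1)=0.0000, V(2,2)=25.5942
  t=1,j=0: stock 118.2600 → up 152.5554 (V=0.0000), down 86.3298 (V=0.0000). Price 0.0000; hedge Δ=0.0000, bond B=0.0000.
  t=1,j=1: stock 208.9800 → up 269.5842 (V=25.5942), down 152.5554 (V=0.0000). Price 18.5788; hedge Δ=0.2187, bond B=-27.1251.
  t=0,j=0: stock 162.0000 → up 208.9800 (V=18.5788), down 118.2600 (V=0.0000). Price 13.4864; hedge Δ=0.2048, bond B=-19.6901.
The time-0 hedge costs 13.4864, which is the no-arbitrage price.

(0,0): Delta=0.2048 Bond=-19.6901
(1,0): Delta=0.0000 Bond=0.0000
(1,1): Delta=0.2187 Bond=-27.1251
V0=13.4864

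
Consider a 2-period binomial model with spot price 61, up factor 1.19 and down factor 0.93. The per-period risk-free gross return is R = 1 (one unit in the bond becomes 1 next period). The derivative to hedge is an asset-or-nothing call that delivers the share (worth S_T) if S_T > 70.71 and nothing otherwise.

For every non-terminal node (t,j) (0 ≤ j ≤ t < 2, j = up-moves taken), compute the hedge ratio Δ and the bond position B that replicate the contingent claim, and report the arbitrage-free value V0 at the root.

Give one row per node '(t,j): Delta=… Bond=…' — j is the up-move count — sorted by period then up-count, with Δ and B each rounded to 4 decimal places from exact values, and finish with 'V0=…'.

No-arbitrage ⇒ martingale measure with p* = (R−d)/(u−d) = 0.2692.
Terminal payoffs: V(2,0)=0.0000, V(2,1)=0.0000, V(2,2)=86.3821
Node (1,0) S=56.7300: V=(p*·0.0000+(1−p*)·0.0000)/1=0.0000; Δ=(0.0000−0.0000)/(67.5087−52.7589)=0.0000; B=V−Δ·S=0.0000
Node (1,1) S=72.5900: V=(p*·86.3821+(1−p*)·0.0000)/1=23.2567; Δ=(86.3821−0.0000)/(86.3821−67.5087)=4.5769; B=V−Δ·S=-308.9821
Node (0,0) S=61.0000: V=(p*·23.2567+(1−p*)·0.0000)/1=6.2614; Δ=(23.2567−0.0000)/(72.5900−56.7300)=1.4664; B=V−Δ·S=-83.1875
The time-0 hedge costs 6.2614, which is the no-arbitrage price.

(0,0): Delta=1.4664 Bond=-83.1875
(1,0): Delta=0.0000 Bond=0.0000
(1,1): Delta=4.5769 Bond=-308.9821
V0=6.2614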